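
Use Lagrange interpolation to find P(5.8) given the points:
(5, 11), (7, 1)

Lagrange interpolation formula:
P(x) = Σ yᵢ × Lᵢ(x)
where Lᵢ(x) = Π_{j≠i} (x - xⱼ)/(xᵢ - xⱼ)

L_0(5.8) = (5.8 - 7)/(5 - 7) = 0.600000
L_1(5.8) = (5.8 - 5)/(7 - 5) = 0.400000

P(5.8) = 11×L_0(5.8) + 1×L_1(5.8)
P(5.8) = 7.000000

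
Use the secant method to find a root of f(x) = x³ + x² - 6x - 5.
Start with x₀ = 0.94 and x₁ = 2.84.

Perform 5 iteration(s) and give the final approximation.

f(x) = x³ + x² - 6x - 5
x₀ = 0.94, x₁ = 2.84

Secant formula: x_{n+1} = x_n - f(x_n)(x_n - x_{n-1})/(f(x_n) - f(x_{n-1}))

Iteration 1:
  f(0.940000) = -8.925816
  f(2.840000) = 8.931904
  x_2 = 2.840000 - 8.931904×(2.840000 - 0.940000)/(8.931904 - (-8.925816))
       = 1.889676
Iteration 2:
  f(2.840000) = 8.931904
  f(1.889676) = -6.019382
  x_3 = 1.889676 - (-6.019382)×(1.889676 - 2.840000)/(-6.019382 - 8.931904)
       = 2.272276
Iteration 3:
  f(1.889676) = -6.019382
  f(2.272276) = -1.738113
  x_4 = 2.272276 - (-1.738113)×(2.272276 - 1.889676)/(-1.738113 - (-6.019382))
       = 2.427604
Iteration 4:
  f(2.272276) = -1.738113
  f(2.427604) = 0.634149
  x_5 = 2.427604 - 0.634149×(2.427604 - 2.272276)/(0.634149 - (-1.738113))
       = 2.386082
Iteration 5:
  f(2.427604) = 0.634149
  f(2.386082) = -0.038210
  x_6 = 2.386082 - (-0.038210)×(2.386082 - 2.427604)/(-0.038210 - 0.634149)
       = 2.388442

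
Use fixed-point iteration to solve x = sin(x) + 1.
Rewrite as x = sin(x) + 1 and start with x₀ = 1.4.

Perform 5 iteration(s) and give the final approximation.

Equation: x = sin(x) + 1
Fixed-point form: x = sin(x) + 1
x₀ = 1.4

x_1 = g(1.400000) = 1.985450
x_2 = g(1.985450) = 1.915256
x_3 = g(1.915256) = 1.941258
x_4 = g(1.941258) = 1.932160
x_5 = g(1.932160) = 1.935415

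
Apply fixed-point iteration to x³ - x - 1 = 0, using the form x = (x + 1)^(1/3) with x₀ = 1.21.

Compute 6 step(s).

Equation: x³ - x - 1 = 0
Fixed-point form: x = (x + 1)^(1/3)
x₀ = 1.21

x_1 = g(1.210000) = 1.302559
x_2 = g(1.302559) = 1.320496
x_3 = g(1.320496) = 1.323915
x_4 = g(1.323915) = 1.324566
x_5 = g(1.324566) = 1.324689
x_6 = g(1.324689) = 1.324712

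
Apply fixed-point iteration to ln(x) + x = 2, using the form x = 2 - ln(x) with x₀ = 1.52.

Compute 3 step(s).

Equation: ln(x) + x = 2
Fixed-point form: x = 2 - ln(x)
x₀ = 1.52

x_1 = g(1.520000) = 1.581290
x_2 = g(1.581290) = 1.541759
x_3 = g(1.541759) = 1.567076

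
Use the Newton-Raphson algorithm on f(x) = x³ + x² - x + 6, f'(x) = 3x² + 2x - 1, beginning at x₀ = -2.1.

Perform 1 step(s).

f(x) = x³ + x² - x + 6
f'(x) = 3x² + 2x - 1
x₀ = -2.1

Newton-Raphson formula: x_{n+1} = x_n - f(x_n)/f'(x_n)

Iteration 1:
  f(-2.100000) = 3.249000
  f'(-2.100000) = 8.030000
  x_1 = -2.100000 - 3.249000/8.030000 = -2.504608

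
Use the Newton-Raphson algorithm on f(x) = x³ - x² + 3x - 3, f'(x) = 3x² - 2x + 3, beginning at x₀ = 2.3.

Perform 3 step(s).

f(x) = x³ - x² + 3x - 3
f'(x) = 3x² - 2x + 3
x₀ = 2.3

Newton-Raphson formula: x_{n+1} = x_n - f(x_n)/f'(x_n)

Iteration 1:
  f(2.300000) = 10.777000
  f'(2.300000) = 14.270000
  x_1 = 2.300000 - 10.777000/14.270000 = 1.544779
Iteration 2:
  f(1.544779) = 2.934368
  f'(1.544779) = 7.069470
  x_2 = 1.544779 - 2.934368/7.069470 = 1.129703
Iteration 3:
  f(1.129703) = 0.554641
  f'(1.129703) = 4.569282
  x_3 = 1.129703 - 0.554641/4.569282 = 1.008319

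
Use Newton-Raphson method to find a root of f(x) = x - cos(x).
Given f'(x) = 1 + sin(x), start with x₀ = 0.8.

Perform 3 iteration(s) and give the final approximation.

f(x) = x - cos(x)
f'(x) = 1 + sin(x)
x₀ = 0.8

Newton-Raphson formula: x_{n+1} = x_n - f(x_n)/f'(x_n)

Iteration 1:
  f(0.800000) = 0.103293
  f'(0.800000) = 1.717356
  x_1 = 0.800000 - 0.103293/1.717356 = 0.739853
Iteration 2:
  f(0.739853) = 0.001286
  f'(0.739853) = 1.674180
  x_2 = 0.739853 - 0.001286/1.674180 = 0.739085
Iteration 3:
  f(0.739085) = 0.000000
  f'(0.739085) = 1.673612
  x_3 = 0.739085 - 0.000000/1.673612 = 0.739085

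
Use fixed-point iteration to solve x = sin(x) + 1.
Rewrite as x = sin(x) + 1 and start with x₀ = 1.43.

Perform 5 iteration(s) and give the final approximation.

Equation: x = sin(x) + 1
Fixed-point form: x = sin(x) + 1
x₀ = 1.43

x_1 = g(1.430000) = 1.990105
x_2 = g(1.990105) = 1.913371
x_3 = g(1.913371) = 1.941893
x_4 = g(1.941893) = 1.931930
x_5 = g(1.931930) = 1.935497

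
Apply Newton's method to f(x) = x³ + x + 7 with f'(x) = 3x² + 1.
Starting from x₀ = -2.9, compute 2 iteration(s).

f(x) = x³ + x + 7
f'(x) = 3x² + 1
x₀ = -2.9

Newton-Raphson formula: x_{n+1} = x_n - f(x_n)/f'(x_n)

Iteration 1:
  f(-2.900000) = -20.289000
  f'(-2.900000) = 26.230000
  x_1 = -2.900000 - (-20.289000)/26.230000 = -2.126496
Iteration 2:
  f(-2.126496) = -4.742485
  f'(-2.126496) = 14.565961
  x_2 = -2.126496 - (-4.742485)/14.565961 = -1.800910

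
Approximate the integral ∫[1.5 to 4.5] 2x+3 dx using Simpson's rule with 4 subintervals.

f(x) = 2x+3
a = 1.5, b = 4.5, n = 4
h = (b - a)/n = 0.750000

Simpson's rule: (h/3)[f(x₀) + 4f(x₁) + 2f(x₂) + ... + f(xₙ)]

x_0 = 1.5000, f(x_0) = 6.000000, coefficient = 1
x_1 = 2.2500, f(x_1) = 7.500000, coefficient = 4
x_2 = 3.0000, f(x_2) = 9.000000, coefficient = 2
x_3 = 3.7500, f(x_3) = 10.500000, coefficient = 4
x_4 = 4.5000, f(x_4) = 12.000000, coefficient = 1

I ≈ (0.750000/3) × 108.000000 = 27.000000
Exact value: 27.000000
Error: 0.000000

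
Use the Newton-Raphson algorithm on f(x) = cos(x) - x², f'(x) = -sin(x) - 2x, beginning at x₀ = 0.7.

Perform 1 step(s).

f(x) = cos(x) - x²
f'(x) = -sin(x) - 2x
x₀ = 0.7

Newton-Raphson formula: x_{n+1} = x_n - f(x_n)/f'(x_n)

Iteration 1:
  f(0.700000) = 0.274842
  f'(0.700000) = -2.044218
  x_1 = 0.700000 - 0.274842/(-2.044218) = 0.834449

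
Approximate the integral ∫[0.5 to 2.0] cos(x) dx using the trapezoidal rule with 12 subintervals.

f(x) = cos(x)
a = 0.5, b = 2.0, n = 12
h = (b - a)/n = 0.125000

Trapezoidal rule: (h/2)[f(x₀) + 2f(x₁) + 2f(x₂) + ... + f(xₙ)]

x_0 = 0.5000, f(x_0) = 0.877583, coefficient = 1
x_1 = 0.6250, f(x_1) = 0.810963, coefficient = 2
x_2 = 0.7500, f(x_2) = 0.731689, coefficient = 2
x_3 = 0.8750, f(x_3) = 0.640997, coefficient = 2
x_4 = 1.0000, f(x_4) = 0.540302, coefficient = 2
x_5 = 1.1250, f(x_5) = 0.431177, coefficient = 2
x_6 = 1.2500, f(x_6) = 0.315322, coefficient = 2
x_7 = 1.3750, f(x_7) = 0.194548, coefficient = 2
x_8 = 1.5000, f(x_8) = 0.070737, coefficient = 2
x_9 = 1.6250, f(x_9) = -0.054177, coefficient = 2
x_10 = 1.7500, f(x_10) = -0.178246, coefficient = 2
x_11 = 1.8750, f(x_11) = -0.299534, coefficient = 2
x_12 = 2.0000, f(x_12) = -0.416147, coefficient = 1

I ≈ (0.125000/2) × 6.868992 = 0.429312
Exact value: 0.429872
Error: 0.000560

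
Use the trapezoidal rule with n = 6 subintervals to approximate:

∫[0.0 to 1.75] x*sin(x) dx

f(x) = x*sin(x)
a = 0.0, b = 1.75, n = 6
h = (b - a)/n = 0.291667

Trapezoidal rule: (h/2)[f(x₀) + 2f(x₁) + 2f(x₂) + ... + f(xₙ)]

x_0 = 0.0000, f(x_0) = 0.000000, coefficient = 1
x_1 = 0.2917, f(x_1) = 0.083868, coefficient = 2
x_2 = 0.5833, f(x_2) = 0.321305, coefficient = 2
x_3 = 0.8750, f(x_3) = 0.671601, coefficient = 2
x_4 = 1.1667, f(x_4) = 1.072686, coefficient = 2
x_5 = 1.4583, f(x_5) = 1.449121, coefficient = 2
x_6 = 1.7500, f(x_6) = 1.721975, coefficient = 1

I ≈ (0.291667/2) × 8.919137 = 1.300707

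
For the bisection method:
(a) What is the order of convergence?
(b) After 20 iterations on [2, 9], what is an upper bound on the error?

(a) Bisection has linear (order 1) convergence; the error is halved each step.

(b) Error bound = (b-a)/2^n = (9 - 2)/2^{20}
    = 7/2^{20}

(a) 1 (linear); (b) error ≤ 6.68e-06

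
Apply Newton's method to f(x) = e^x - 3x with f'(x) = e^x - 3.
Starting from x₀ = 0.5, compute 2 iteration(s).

f(x) = e^x - 3x
f'(x) = e^x - 3
x₀ = 0.5

Newton-Raphson formula: x_{n+1} = x_n - f(x_n)/f'(x_n)

Iteration 1:
  f(0.500000) = 0.148721
  f'(0.500000) = -1.351279
  x_1 = 0.500000 - 0.148721/(-1.351279) = 0.610060
Iteration 2:
  f(0.610060) = 0.010362
  f'(0.610060) = -1.159459
  x_2 = 0.610060 - 0.010362/(-1.159459) = 0.618997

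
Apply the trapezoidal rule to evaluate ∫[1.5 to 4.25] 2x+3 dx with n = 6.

f(x) = 2x+3
a = 1.5, b = 4.25, n = 6
h = (b - a)/n = 0.458333

Trapezoidal rule: (h/2)[f(x₀) + 2f(x₁) + 2f(x₂) + ... + f(xₙ)]

x_0 = 1.5000, f(x_0) = 6.000000, coefficient = 1
x_1 = 1.9583, f(x_1) = 6.916667, coefficient = 2
x_2 = 2.4167, f(x_2) = 7.833333, coefficient = 2
x_3 = 2.8750, f(x_3) = 8.750000, coefficient = 2
x_4 = 3.3333, f(x_4) = 9.666667, coefficient = 2
x_5 = 3.7917, f(x_5) = 10.583333, coefficient = 2
x_6 = 4.2500, f(x_6) = 11.500000, coefficient = 1

I ≈ (0.458333/2) × 105.000000 = 24.062500
Exact value: 24.062500
Error: 0.000000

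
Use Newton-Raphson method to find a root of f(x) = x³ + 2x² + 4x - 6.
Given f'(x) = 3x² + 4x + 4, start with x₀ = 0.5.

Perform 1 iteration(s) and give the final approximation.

f(x) = x³ + 2x² + 4x - 6
f'(x) = 3x² + 4x + 4
x₀ = 0.5

Newton-Raphson formula: x_{n+1} = x_n - f(x_n)/f'(x_n)

Iteration 1:
  f(0.500000) = -3.375000
  f'(0.500000) = 6.750000
  x_1 = 0.500000 - (-3.375000)/6.750000 = 1.000000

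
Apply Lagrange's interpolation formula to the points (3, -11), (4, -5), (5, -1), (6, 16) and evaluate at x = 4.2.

Lagrange interpolation formula:
P(x) = Σ yᵢ × Lᵢ(x)
where Lᵢ(x) = Π_{j≠i} (x - xⱼ)/(xᵢ - xⱼ)

L_0(4.2) = (4.2 - 4)/(3 - 4) × (4.2 - 5)/(3 - 5) × (4.2 - 6)/(3 - 6) = -0.048000
L_1(4.2) = (4.2 - 3)/(4 - 3) × (4.2 - 5)/(4 - 5) × (4.2 - 6)/(4 - 6) = 0.864000
L_2(4.2) = (4.2 - 3)/(5 - 3) × (4.2 - 4)/(5 - 4) × (4.2 - 6)/(5 - 6) = 0.216000
L_3(4.2) = (4.2 - 3)/(6 - 3) × (4.2 - 4)/(6 - 4) × (4.2 - 5)/(6 - 5) = -0.032000

P(4.2) = (-11)×L_0(4.2) + (-5)×L_1(4.2) + (-1)×L_2(4.2) + 16×L_3(4.2)
P(4.2) = -4.520000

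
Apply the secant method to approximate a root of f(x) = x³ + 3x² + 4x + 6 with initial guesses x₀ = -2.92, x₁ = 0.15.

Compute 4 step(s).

f(x) = x³ + 3x² + 4x + 6
x₀ = -2.92, x₁ = 0.15

Secant formula: x_{n+1} = x_n - f(x_n)(x_n - x_{n-1})/(f(x_n) - f(x_{n-1}))

Iteration 1:
  f(-2.920000) = -4.997888
  f(0.150000) = 6.670875
  x_2 = 0.150000 - 6.670875×(0.150000 - (-2.920000))/(6.670875 - (-4.997888))
       = -1.605078
Iteration 2:
  f(0.150000) = 6.670875
  f(-1.605078) = 3.173392
  x_3 = -1.605078 - 3.173392×(-1.605078 - 0.150000)/(3.173392 - 6.670875)
       = -3.197523
Iteration 3:
  f(-1.605078) = 3.173392
  f(-3.197523) = -8.809591
  x_4 = -3.197523 - (-8.809591)×(-3.197523 - (-1.605078))/(-8.809591 - 3.173392)
       = -2.026797
Iteration 4:
  f(-3.197523) = -8.809591
  f(-2.026797) = 1.890640
  x_5 = -2.026797 - 1.890640×(-2.026797 - (-3.197523))/(1.890640 - (-8.809591))
       = -2.233654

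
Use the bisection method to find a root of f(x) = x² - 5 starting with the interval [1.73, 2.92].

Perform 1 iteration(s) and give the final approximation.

f(x) = x² - 5
Initial interval: [1.73, 2.92]

Iteration 1:
  c_1 = (1.730000 + 2.920000)/2 = 2.325000
  f(c_1) = f(2.325000) = 0.405625
  f(a) × f(c) < 0, new interval: [1.730000, 2.325000]

After 1 iteration(s), the approximation is c_1 = 2.325000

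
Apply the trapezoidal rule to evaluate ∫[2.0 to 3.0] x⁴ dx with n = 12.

f(x) = x⁴
a = 2.0, b = 3.0, n = 12
h = (b - a)/n = 0.083333

Trapezoidal rule: (h/2)[f(x₀) + 2f(x₁) + 2f(x₂) + ... + f(xₙ)]

x_0 = 2.0000, f(x_0) = 16.000000, coefficient = 1
x_1 = 2.0833, f(x_1) = 18.838011, coefficient = 2
x_2 = 2.1667, f(x_2) = 22.037809, coefficient = 2
x_3 = 2.2500, f(x_3) = 25.628906, coefficient = 2
x_4 = 2.3333, f(x_4) = 29.641975, coefficient = 2
x_5 = 2.4167, f(x_5) = 34.108845, coefficient = 2
x_6 = 2.5000, f(x_6) = 39.062500, coefficient = 2
x_7 = 2.5833, f(x_7) = 44.537085, coefficient = 2
x_8 = 2.6667, f(x_8) = 50.567901, coefficient = 2
x_9 = 2.7500, f(x_9) = 57.191406, coefficient = 2
x_10 = 2.8333, f(x_10) = 64.445216, coefficient = 2
x_11 = 2.9167, f(x_11) = 72.368104, coefficient = 2
x_12 = 3.0000, f(x_12) = 81.000000, coefficient = 1

I ≈ (0.083333/2) × 1013.855517 = 42.243980
Exact value: 42.200000
Error: 0.043980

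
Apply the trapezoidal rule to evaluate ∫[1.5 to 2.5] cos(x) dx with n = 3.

f(x) = cos(x)
a = 1.5, b = 2.5, n = 3
h = (b - a)/n = 0.333333

Trapezoidal rule: (h/2)[f(x₀) + 2f(x₁) + 2f(x₂) + ... + f(xₙ)]

x_0 = 1.5000, f(x_0) = 0.070737, coefficient = 1
x_1 = 1.8333, f(x_1) = -0.259531, coefficient = 2
x_2 = 2.1667, f(x_2) = -0.561229, coefficient = 2
x_3 = 2.5000, f(x_3) = -0.801144, coefficient = 1

I ≈ (0.333333/2) × -2.371928 = -0.395321
Exact value: -0.399023
Error: 0.003702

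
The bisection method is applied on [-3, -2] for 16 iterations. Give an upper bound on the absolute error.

Bisection error bound: |error| ≤ (b-a)/2^n
|error| ≤ (-2 - (-3))/2^16 = 1/2^16
|error| ≤ 0.0000152588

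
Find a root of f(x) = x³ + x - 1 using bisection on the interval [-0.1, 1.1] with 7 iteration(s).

f(x) = x³ + x - 1
Initial interval: [-0.1, 1.1]

Iteration 1:
  c_1 = (-0.100000 + 1.100000)/2 = 0.500000
  f(c_1) = f(0.500000) = -0.375000
  f(a) × f(c) ≥ 0, new interval: [0.500000, 1.100000]
Iteration 2:
  c_2 = (0.500000 + 1.100000)/2 = 0.800000
  f(c_2) = f(0.800000) = 0.312000
  f(a) × f(c) < 0, new interval: [0.500000, 0.800000]
Iteration 3:
  c_3 = (0.500000 + 0.800000)/2 = 0.650000
  f(c_3) = f(0.650000) = -0.075375
  f(a) × f(c) ≥ 0, new interval: [0.650000, 0.800000]
Iteration 4:
  c_4 = (0.650000 + 0.800000)/2 = 0.725000
  f(c_4) = f(0.725000) = 0.106078
  f(a) × f(c) < 0, new interval: [0.650000, 0.725000]
Iteration 5:
  c_5 = (0.650000 + 0.725000)/2 = 0.687500
  f(c_5) = f(0.687500) = 0.012451
  f(a) × f(c) < 0, new interval: [0.650000, 0.687500]
Iteration 6:
  c_6 = (0.650000 + 0.687500)/2 = 0.668750
  f(c_6) = f(0.668750) = -0.032167
  f(a) × f(c) ≥ 0, new interval: [0.668750, 0.687500]
Iteration 7:
  c_7 = (0.668750 + 0.687500)/2 = 0.678125
  f(c_7) = f(0.678125) = -0.010037
  f(a) × f(c) ≥ 0, new interval: [0.678125, 0.687500]

After 7 iteration(s), the approximation is c_7 = 0.678125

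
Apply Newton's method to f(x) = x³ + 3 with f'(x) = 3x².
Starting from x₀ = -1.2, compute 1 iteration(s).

f(x) = x³ + 3
f'(x) = 3x²
x₀ = -1.2

Newton-Raphson formula: x_{n+1} = x_n - f(x_n)/f'(x_n)

Iteration 1:
  f(-1.200000) = 1.272000
  f'(-1.200000) = 4.320000
  x_1 = -1.200000 - 1.272000/4.320000 = -1.494444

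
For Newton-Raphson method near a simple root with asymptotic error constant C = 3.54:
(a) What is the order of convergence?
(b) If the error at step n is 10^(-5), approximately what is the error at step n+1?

(a) Newton-Raphson has quadratic (order 2) convergence near simple roots.
    This means |e_{n+1}| ≈ C|e_n|².

(b) With |e_n| = 10^(-5) and C = 3.54:
    |e_{n+1}| ≈ 3.54 × (10^(-5))² = 3.54 × 10^(-10)

(a) 2 (quadratic); (b) |e_{n+1}| ≈ 3.540e-10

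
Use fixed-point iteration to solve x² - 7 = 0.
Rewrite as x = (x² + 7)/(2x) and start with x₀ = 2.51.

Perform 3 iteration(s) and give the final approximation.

Equation: x² - 7 = 0
Fixed-point form: x = (x² + 7)/(2x)
x₀ = 2.51

x_1 = g(2.510000) = 2.649422
x_2 = g(2.649422) = 2.645754
x_3 = g(2.645754) = 2.645751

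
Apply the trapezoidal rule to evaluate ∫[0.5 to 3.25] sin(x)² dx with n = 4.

f(x) = sin(x)²
a = 0.5, b = 3.25, n = 4
h = (b - a)/n = 0.687500

Trapezoidal rule: (h/2)[f(x₀) + 2f(x₁) + 2f(x₂) + ... + f(xₙ)]

x_0 = 0.5000, f(x_0) = 0.229849, coefficient = 1
x_1 = 1.1875, f(x_1) = 0.860139, coefficient = 2
x_2 = 1.8750, f(x_2) = 0.910280, coefficient = 2
x_3 = 2.5625, f(x_3) = 0.299499, coefficient = 2
x_4 = 3.2500, f(x_4) = 0.011706, coefficient = 1

I ≈ (0.687500/2) × 4.381390 = 1.506103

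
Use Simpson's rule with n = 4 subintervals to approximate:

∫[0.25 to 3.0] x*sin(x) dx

f(x) = x*sin(x)
a = 0.25, b = 3.0, n = 4
h = (b - a)/n = 0.687500

Simpson's rule: (h/3)[f(x₀) + 4f(x₁) + 2f(x₂) + ... + f(xₙ)]

x_0 = 0.2500, f(x_0) = 0.061851, coefficient = 1
x_1 = 0.9375, f(x_1) = 0.755701, coefficient = 4
x_2 = 1.6250, f(x_2) = 1.622613, coefficient = 2
x_3 = 2.3125, f(x_3) = 1.705050, coefficient = 4
x_4 = 3.0000, f(x_4) = 0.423360, coefficient = 1

I ≈ (0.687500/3) × 13.573440 = 3.110580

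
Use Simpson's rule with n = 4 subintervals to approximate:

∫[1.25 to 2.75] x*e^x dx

f(x) = x*e^x
a = 1.25, b = 2.75, n = 4
h = (b - a)/n = 0.375000

Simpson's rule: (h/3)[f(x₀) + 4f(x₁) + 2f(x₂) + ... + f(xₙ)]

x_0 = 1.2500, f(x_0) = 4.362929, coefficient = 1
x_1 = 1.6250, f(x_1) = 8.252431, coefficient = 4
x_2 = 2.0000, f(x_2) = 14.778112, coefficient = 2
x_3 = 2.3750, f(x_3) = 25.533656, coefficient = 4
x_4 = 2.7500, f(x_4) = 43.017238, coefficient = 1

I ≈ (0.375000/3) × 212.080740 = 26.510092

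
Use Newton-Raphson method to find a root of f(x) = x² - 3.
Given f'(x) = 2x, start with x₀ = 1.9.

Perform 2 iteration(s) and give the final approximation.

f(x) = x² - 3
f'(x) = 2x
x₀ = 1.9

Newton-Raphson formula: x_{n+1} = x_n - f(x_n)/f'(x_n)

Iteration 1:
  f(1.900000) = 0.610000
  f'(1.900000) = 3.800000
  x_1 = 1.900000 - 0.610000/3.800000 = 1.739474
Iteration 2:
  f(1.739474) = 0.025769
  f'(1.739474) = 3.478947
  x_2 = 1.739474 - 0.025769/3.478947 = 1.732067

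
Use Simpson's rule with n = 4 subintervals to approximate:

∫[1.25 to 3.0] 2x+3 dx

f(x) = 2x+3
a = 1.25, b = 3.0, n = 4
h = (b - a)/n = 0.437500

Simpson's rule: (h/3)[f(x₀) + 4f(x₁) + 2f(x₂) + ... + f(xₙ)]

x_0 = 1.2500, f(x_0) = 5.500000, coefficient = 1
x_1 = 1.6875, f(x_1) = 6.375000, coefficient = 4
x_2 = 2.1250, f(x_2) = 7.250000, coefficient = 2
x_3 = 2.5625, f(x_3) = 8.125000, coefficient = 4
x_4 = 3.0000, f(x_4) = 9.000000, coefficient = 1

I ≈ (0.437500/3) × 87.000000 = 12.687500
Exact value: 12.687500
Error: 0.000000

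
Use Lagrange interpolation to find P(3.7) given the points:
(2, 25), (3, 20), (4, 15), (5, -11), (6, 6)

Lagrange interpolation formula:
P(x) = Σ yᵢ × Lᵢ(x)
where Lᵢ(x) = Π_{j≠i} (x - xⱼ)/(xᵢ - xⱼ)

L_0(3.7) = (3.7 - 3)/(2 - 3) × (3.7 - 4)/(2 - 4) × (3.7 - 5)/(2 - 5) × (3.7 - 6)/(2 - 6) = -0.026162
L_1(3.7) = (3.7 - 2)/(3 - 2) × (3.7 - 4)/(3 - 4) × (3.7 - 5)/(3 - 5) × (3.7 - 6)/(3 - 6) = 0.254150
L_2(3.7) = (3.7 - 2)/(4 - 2) × (3.7 - 3)/(4 - 3) × (3.7 - 5)/(4 - 5) × (3.7 - 6)/(4 - 6) = 0.889525
L_3(3.7) = (3.7 - 2)/(5 - 2) × (3.7 - 3)/(5 - 3) × (3.7 - 4)/(5 - 4) × (3.7 - 6)/(5 - 6) = -0.136850
L_4(3.7) = (3.7 - 2)/(6 - 2) × (3.7 - 3)/(6 - 3) × (3.7 - 4)/(6 - 4) × (3.7 - 5)/(6 - 5) = 0.019337

P(3.7) = 25×L_0(3.7) + 20×L_1(3.7) + 15×L_2(3.7) + (-11)×L_3(3.7) + 6×L_4(3.7)
P(3.7) = 19.393187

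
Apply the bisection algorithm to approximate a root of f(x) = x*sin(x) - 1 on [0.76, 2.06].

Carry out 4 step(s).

f(x) = x*sin(x) - 1
Initial interval: [0.76, 2.06]

Iteration 1:
  c_1 = (0.760000 + 2.060000)/2 = 1.410000
  f(c_1) = f(1.410000) = 0.391811
  f(a) × f(c) < 0, new interval: [0.760000, 1.410000]
Iteration 2:
  c_2 = (0.760000 + 1.410000)/2 = 1.085000
  f(c_2) = f(1.085000) = -0.040531
  f(a) × f(c) ≥ 0, new interval: [1.085000, 1.410000]
Iteration 3:
  c_3 = (1.085000 + 1.410000)/2 = 1.247500
  f(c_3) = f(1.247500) = 0.182871
  f(a) × f(c) < 0, new interval: [1.085000, 1.247500]
Iteration 4:
  c_4 = (1.085000 + 1.247500)/2 = 1.166250
  f(c_4) = f(1.166250) = 0.072112
  f(a) × f(c) < 0, new interval: [1.085000, 1.166250]

After 4 iteration(s), the approximation is c_4 = 1.166250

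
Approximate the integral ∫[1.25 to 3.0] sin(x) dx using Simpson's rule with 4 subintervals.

f(x) = sin(x)
a = 1.25, b = 3.0, n = 4
h = (b - a)/n = 0.437500

Simpson's rule: (h/3)[f(x₀) + 4f(x₁) + 2f(x₂) + ... + f(xₙ)]

x_0 = 1.2500, f(x_0) = 0.948985, coefficient = 1
x_1 = 1.6875, f(x_1) = 0.993198, coefficient = 4
x_2 = 2.1250, f(x_2) = 0.850320, coefficient = 2
x_3 = 2.5625, f(x_3) = 0.547265, coefficient = 4
x_4 = 3.0000, f(x_4) = 0.141120, coefficient = 1

I ≈ (0.437500/3) × 8.952595 = 1.305587
Exact value: 1.305315
Error: 0.000272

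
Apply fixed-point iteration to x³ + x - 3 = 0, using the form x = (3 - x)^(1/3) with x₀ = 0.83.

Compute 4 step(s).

Equation: x³ + x - 3 = 0
Fixed-point form: x = (3 - x)^(1/3)
x₀ = 0.83

x_1 = g(0.830000) = 1.294653
x_2 = g(1.294653) = 1.194733
x_3 = g(1.194733) = 1.217626
x_4 = g(1.217626) = 1.212457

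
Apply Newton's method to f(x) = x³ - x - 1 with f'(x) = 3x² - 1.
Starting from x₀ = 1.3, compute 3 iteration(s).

f(x) = x³ - x - 1
f'(x) = 3x² - 1
x₀ = 1.3

Newton-Raphson formula: x_{n+1} = x_n - f(x_n)/f'(x_n)

Iteration 1:
  f(1.300000) = -0.103000
  f'(1.300000) = 4.070000
  x_1 = 1.300000 - (-0.103000)/4.070000 = 1.325307
Iteration 2:
  f(1.325307) = 0.002514
  f'(1.325307) = 4.269317
  x_2 = 1.325307 - 0.002514/4.269317 = 1.324718
Iteration 3:
  f(1.324718) = 0.000001
  f'(1.324718) = 4.264636
  x_3 = 1.324718 - 0.000001/4.264636 = 1.324718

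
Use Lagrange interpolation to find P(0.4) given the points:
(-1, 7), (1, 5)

Lagrange interpolation formula:
P(x) = Σ yᵢ × Lᵢ(x)
where Lᵢ(x) = Π_{j≠i} (x - xⱼ)/(xᵢ - xⱼ)

L_0(0.4) = (0.4 - 1)/(-1 - 1) = 0.300000
L_1(0.4) = (0.4 - (-1))/(1 - (-1)) = 0.700000

P(0.4) = 7×L_0(0.4) + 5×L_1(0.4)
P(0.4) = 5.600000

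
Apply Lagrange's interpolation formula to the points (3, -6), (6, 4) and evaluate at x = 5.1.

Lagrange interpolation formula:
P(x) = Σ yᵢ × Lᵢ(x)
where Lᵢ(x) = Π_{j≠i} (x - xⱼ)/(xᵢ - xⱼ)

L_0(5.1) = (5.1 - 6)/(3 - 6) = 0.300000
L_1(5.1) = (5.1 - 3)/(6 - 3) = 0.700000

P(5.1) = (-6)×L_0(5.1) + 4×L_1(5.1)
P(5.1) = 1.000000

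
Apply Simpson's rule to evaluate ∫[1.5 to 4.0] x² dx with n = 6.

f(x) = x²
a = 1.5, b = 4.0, n = 6
h = (b - a)/n = 0.416667

Simpson's rule: (h/3)[f(x₀) + 4f(x₁) + 2f(x₂) + ... + f(xₙ)]

x_0 = 1.5000, f(x_0) = 2.250000, coefficient = 1
x_1 = 1.9167, f(x_1) = 3.673611, coefficient = 4
x_2 = 2.3333, f(x_2) = 5.444444, coefficient = 2
x_3 = 2.7500, f(x_3) = 7.562500, coefficient = 4
x_4 = 3.1667, f(x_4) = 10.027778, coefficient = 2
x_5 = 3.5833, f(x_5) = 12.840278, coefficient = 4
x_6 = 4.0000, f(x_6) = 16.000000, coefficient = 1

I ≈ (0.416667/3) × 145.500000 = 20.208333
Exact value: 20.208333
Error: 0.000000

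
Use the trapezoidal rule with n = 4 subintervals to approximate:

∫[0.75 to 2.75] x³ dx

f(x) = x³
a = 0.75, b = 2.75, n = 4
h = (b - a)/n = 0.500000

Trapezoidal rule: (h/2)[f(x₀) + 2f(x₁) + 2f(x₂) + ... + f(xₙ)]

x_0 = 0.7500, f(x_0) = 0.421875, coefficient = 1
x_1 = 1.2500, f(x_1) = 1.953125, coefficient = 2
x_2 = 1.7500, f(x_2) = 5.359375, coefficient = 2
x_3 = 2.2500, f(x_3) = 11.390625, coefficient = 2
x_4 = 2.7500, f(x_4) = 20.796875, coefficient = 1

I ≈ (0.500000/2) × 58.625000 = 14.656250
Exact value: 14.218750
Error: 0.437500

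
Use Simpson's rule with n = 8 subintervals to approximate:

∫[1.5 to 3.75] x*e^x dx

f(x) = x*e^x
a = 1.5, b = 3.75, n = 8
h = (b - a)/n = 0.281250

Simpson's rule: (h/3)[f(x₀) + 4f(x₁) + 2f(x₂) + ... + f(xₙ)]

x_0 = 1.5000, f(x_0) = 6.722534, coefficient = 1
x_1 = 1.7812, f(x_1) = 10.575768, coefficient = 4
x_2 = 2.0625, f(x_2) = 16.222819, coefficient = 2
x_3 = 2.3438, f(x_3) = 24.422436, coefficient = 4
x_4 = 2.6250, f(x_4) = 36.237007, coefficient = 2
x_5 = 2.9062, f(x_5) = 53.149760, coefficient = 4
x_6 = 3.1875, f(x_6) = 77.226056, coefficient = 2
x_7 = 3.4688, f(x_7) = 111.335070, coefficient = 4
x_8 = 3.7500, f(x_8) = 159.454058, coefficient = 1

I ≈ (0.281250/3) × 1223.480490 = 114.701296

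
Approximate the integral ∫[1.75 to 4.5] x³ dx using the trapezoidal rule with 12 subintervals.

f(x) = x³
a = 1.75, b = 4.5, n = 12
h = (b - a)/n = 0.229167

Trapezoidal rule: (h/2)[f(x₀) + 2f(x₁) + 2f(x₂) + ... + f(xₙ)]

x_0 = 1.7500, f(x_0) = 5.359375, coefficient = 1
x_1 = 1.9792, f(x_1) = 7.752595, coefficient = 2
x_2 = 2.2083, f(x_2) = 10.769459, coefficient = 2
x_3 = 2.4375, f(x_3) = 14.482178, coefficient = 2
x_4 = 2.6667, f(x_4) = 18.962963, coefficient = 2
x_5 = 2.8958, f(x_5) = 24.284026, coefficient = 2
x_6 = 3.1250, f(x_6) = 30.517578, coefficient = 2
x_7 = 3.3542, f(x_7) = 37.735831, coefficient = 2
x_8 = 3.5833, f(x_8) = 46.010995, coefficient = 2
x_9 = 3.8125, f(x_9) = 55.415283, coefficient = 2
x_10 = 4.0417, f(x_10) = 66.020906, coefficient = 2
x_11 = 4.2708, f(x_11) = 77.900074, coefficient = 2
x_12 = 4.5000, f(x_12) = 91.125000, coefficient = 1

I ≈ (0.229167/2) × 876.188151 = 100.396559
Exact value: 100.170898
Error: 0.225661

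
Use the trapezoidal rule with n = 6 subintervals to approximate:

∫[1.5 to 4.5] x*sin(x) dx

f(x) = x*sin(x)
a = 1.5, b = 4.5, n = 6
h = (b - a)/n = 0.500000

Trapezoidal rule: (h/2)[f(x₀) + 2f(x₁) + 2f(x₂) + ... + f(xₙ)]

x_0 = 1.5000, f(x_0) = 1.496242, coefficient = 1
x_1 = 2.0000, f(x_1) = 1.818595, coefficient = 2
x_2 = 2.5000, f(x_2) = 1.496180, coefficient = 2
x_3 = 3.0000, f(x_3) = 0.423360, coefficient = 2
x_4 = 3.5000, f(x_4) = -1.227741, coefficient = 2
x_5 = 4.0000, f(x_5) = -3.027210, coefficient = 2
x_6 = 4.5000, f(x_6) = -4.398886, coefficient = 1

I ≈ (0.500000/2) × -3.936275 = -0.984069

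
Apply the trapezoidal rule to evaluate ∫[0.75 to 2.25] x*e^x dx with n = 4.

f(x) = x*e^x
a = 0.75, b = 2.25, n = 4
h = (b - a)/n = 0.375000

Trapezoidal rule: (h/2)[f(x₀) + 2f(x₁) + 2f(x₂) + ... + f(xₙ)]

x_0 = 0.7500, f(x_0) = 1.587750, coefficient = 1
x_1 = 1.1250, f(x_1) = 3.465244, coefficient = 2
x_2 = 1.5000, f(x_2) = 6.722534, coefficient = 2
x_3 = 1.8750, f(x_3) = 12.226536, coefficient = 2
x_4 = 2.2500, f(x_4) = 21.347406, coefficient = 1

I ≈ (0.375000/2) × 67.763782 = 12.705709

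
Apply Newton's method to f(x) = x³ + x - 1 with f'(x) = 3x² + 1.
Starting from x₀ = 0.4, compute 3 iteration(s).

f(x) = x³ + x - 1
f'(x) = 3x² + 1
x₀ = 0.4

Newton-Raphson formula: x_{n+1} = x_n - f(x_n)/f'(x_n)

Iteration 1:
  f(0.400000) = -0.536000
  f'(0.400000) = 1.480000
  x_1 = 0.400000 - (-0.536000)/1.480000 = 0.762162
Iteration 2:
  f(0.762162) = 0.204895
  f'(0.762162) = 2.742673
  x_2 = 0.762162 - 0.204895/2.742673 = 0.687456
Iteration 3:
  f(0.687456) = 0.012344
  f'(0.687456) = 2.417786
  x_3 = 0.687456 - 0.012344/2.417786 = 0.682350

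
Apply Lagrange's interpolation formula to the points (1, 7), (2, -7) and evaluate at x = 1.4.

Lagrange interpolation formula:
P(x) = Σ yᵢ × Lᵢ(x)
where Lᵢ(x) = Π_{j≠i} (x - xⱼ)/(xᵢ - xⱼ)

L_0(1.4) = (1.4 - 2)/(1 - 2) = 0.600000
L_1(1.4) = (1.4 - 1)/(2 - 1) = 0.400000

P(1.4) = 7×L_0(1.4) + (-7)×L_1(1.4)
P(1.4) = 1.400000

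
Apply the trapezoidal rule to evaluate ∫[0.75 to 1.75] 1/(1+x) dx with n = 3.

f(x) = 1/(1+x)
a = 0.75, b = 1.75, n = 3
h = (b - a)/n = 0.333333

Trapezoidal rule: (h/2)[f(x₀) + 2f(x₁) + 2f(x₂) + ... + f(xₙ)]

x_0 = 0.7500, f(x_0) = 0.571429, coefficient = 1
x_1 = 1.0833, f(x_1) = 0.480000, coefficient = 2
x_2 = 1.4167, f(x_2) = 0.413793, coefficient = 2
x_3 = 1.7500, f(x_3) = 0.363636, coefficient = 1

I ≈ (0.333333/2) × 2.722651 = 0.453775
Exact value: 0.451985
Error: 0.001790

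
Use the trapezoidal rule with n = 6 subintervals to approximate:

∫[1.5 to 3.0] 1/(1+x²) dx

f(x) = 1/(1+x²)
a = 1.5, b = 3.0, n = 6
h = (b - a)/n = 0.250000

Trapezoidal rule: (h/2)[f(x₀) + 2f(x₁) + 2f(x₂) + ... + f(xₙ)]

x_0 = 1.5000, f(x_0) = 0.307692, coefficient = 1
x_1 = 1.7500, f(x_1) = 0.246154, coefficient = 2
x_2 = 2.0000, f(x_2) = 0.200000, coefficient = 2
x_3 = 2.2500, f(x_3) = 0.164948, coefficient = 2
x_4 = 2.5000, f(x_4) = 0.137931, coefficient = 2
x_5 = 2.7500, f(x_5) = 0.116788, coefficient = 2
x_6 = 3.0000, f(x_6) = 0.100000, coefficient = 1

I ≈ (0.250000/2) × 2.139336 = 0.267417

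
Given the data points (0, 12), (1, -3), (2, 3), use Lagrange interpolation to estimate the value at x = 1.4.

Lagrange interpolation formula:
P(x) = Σ yᵢ × Lᵢ(x)
where Lᵢ(x) = Π_{j≠i} (x - xⱼ)/(xᵢ - xⱼ)

L_0(1.4) = (1.4 - 1)/(0 - 1) × (1.4 - 2)/(0 - 2) = -0.120000
L_1(1.4) = (1.4 - 0)/(1 - 0) × (1.4 - 2)/(1 - 2) = 0.840000
L_2(1.4) = (1.4 - 0)/(2 - 0) × (1.4 - 1)/(2 - 1) = 0.280000

P(1.4) = 12×L_0(1.4) + (-3)×L_1(1.4) + 3×L_2(1.4)
P(1.4) = -3.120000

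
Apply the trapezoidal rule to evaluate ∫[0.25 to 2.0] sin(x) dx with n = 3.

f(x) = sin(x)
a = 0.25, b = 2.0, n = 3
h = (b - a)/n = 0.583333

Trapezoidal rule: (h/2)[f(x₀) + 2f(x₁) + 2f(x₂) + ... + f(xₙ)]

x_0 = 0.2500, f(x_0) = 0.247404, coefficient = 1
x_1 = 0.8333, f(x_1) = 0.740177, coefficient = 2
x_2 = 1.4167, f(x_2) = 0.988146, coefficient = 2
x_3 = 2.0000, f(x_3) = 0.909297, coefficient = 1

I ≈ (0.583333/2) × 4.613346 = 1.345559
Exact value: 1.385059
Error: 0.039500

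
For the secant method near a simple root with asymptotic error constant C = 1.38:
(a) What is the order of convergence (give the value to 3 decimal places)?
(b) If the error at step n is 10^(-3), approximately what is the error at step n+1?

(a) Secant method has superlinear convergence with order φ = (1+√5)/2 ≈ 1.618.
    This means |e_{n+1}| ≈ C|e_n|^1.618.

(b) With |e_n| = 10^(-3) and C = 1.38:
    |e_{n+1}| ≈ 1.38 × (10^(-3))^1.618 = 1.38 × 10^(-4.85)

(a) ≈ 1.618 (golden ratio); (b) |e_{n+1}| ≈ 1.931e-05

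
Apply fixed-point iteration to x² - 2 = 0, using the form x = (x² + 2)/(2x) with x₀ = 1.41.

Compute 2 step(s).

Equation: x² - 2 = 0
Fixed-point form: x = (x² + 2)/(2x)
x₀ = 1.41

x_1 = g(1.410000) = 1.414220
x_2 = g(1.414220) = 1.414214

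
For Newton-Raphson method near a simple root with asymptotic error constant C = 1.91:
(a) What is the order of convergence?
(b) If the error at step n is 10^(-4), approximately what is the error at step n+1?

(a) Newton-Raphson has quadratic (order 2) convergence near simple roots.
    This means |e_{n+1}| ≈ C|e_n|².

(b) With |e_n| = 10^(-4) and C = 1.91:
    |e_{n+1}| ≈ 1.91 × (10^(-4))² = 1.91 × 10^(-8)

(a) 2 (quadratic); (b) |e_{n+1}| ≈ 1.910e-08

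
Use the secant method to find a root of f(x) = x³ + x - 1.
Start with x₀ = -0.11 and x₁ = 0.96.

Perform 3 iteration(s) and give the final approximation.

f(x) = x³ + x - 1
x₀ = -0.11, x₁ = 0.96

Secant formula: x_{n+1} = x_n - f(x_n)(x_n - x_{n-1})/(f(x_n) - f(x_{n-1}))

Iteration 1:
  f(-0.110000) = -1.111331
  f(0.960000) = 0.844736
  x_2 = 0.960000 - 0.844736×(0.960000 - (-0.110000))/(0.844736 - (-1.111331))
       = 0.497916
Iteration 2:
  f(0.960000) = 0.844736
  f(0.497916) = -0.378641
  x_3 = 0.497916 - (-0.378641)×(0.497916 - 0.960000)/(-0.378641 - 0.844736)
       = 0.640933
Iteration 3:
  f(0.497916) = -0.378641
  f(0.640933) = -0.095775
  x_4 = 0.640933 - (-0.095775)×(0.640933 - 0.497916)/(-0.095775 - (-0.378641))
       = 0.689357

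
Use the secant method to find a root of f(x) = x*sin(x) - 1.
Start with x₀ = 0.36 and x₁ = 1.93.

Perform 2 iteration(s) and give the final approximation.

f(x) = x*sin(x) - 1
x₀ = 0.36, x₁ = 1.93

Secant formula: x_{n+1} = x_n - f(x_n)(x_n - x_{n-1})/(f(x_n) - f(x_{n-1}))

Iteration 1:
  f(0.360000) = -0.873181
  f(1.930000) = 0.806822
  x_2 = 1.930000 - 0.806822×(1.930000 - 0.360000)/(0.806822 - (-0.873181))
       = 1.176007
Iteration 2:
  f(1.930000) = 0.806822
  f(1.176007) = 0.085546
  x_3 = 1.176007 - 0.085546×(1.176007 - 1.930000)/(0.085546 - 0.806822)
       = 1.086581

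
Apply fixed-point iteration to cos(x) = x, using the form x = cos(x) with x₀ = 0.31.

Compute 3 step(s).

Equation: cos(x) = x
Fixed-point form: x = cos(x)
x₀ = 0.31

x_1 = g(0.310000) = 0.952334
x_2 = g(0.952334) = 0.579783
x_3 = g(0.579783) = 0.836581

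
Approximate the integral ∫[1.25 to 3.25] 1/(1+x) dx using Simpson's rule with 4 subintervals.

f(x) = 1/(1+x)
a = 1.25, b = 3.25, n = 4
h = (b - a)/n = 0.500000

Simpson's rule: (h/3)[f(x₀) + 4f(x₁) + 2f(x₂) + ... + f(xₙ)]

x_0 = 1.2500, f(x_0) = 0.444444, coefficient = 1
x_1 = 1.7500, f(x_1) = 0.363636, coefficient = 4
x_2 = 2.2500, f(x_2) = 0.307692, coefficient = 2
x_3 = 2.7500, f(x_3) = 0.266667, coefficient = 4
x_4 = 3.2500, f(x_4) = 0.235294, coefficient = 1

I ≈ (0.500000/3) × 3.816335 = 0.636056
Exact value: 0.635989
Error: 0.000067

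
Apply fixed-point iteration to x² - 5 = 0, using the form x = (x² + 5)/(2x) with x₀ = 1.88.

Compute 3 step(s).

Equation: x² - 5 = 0
Fixed-point form: x = (x² + 5)/(2x)
x₀ = 1.88

x_1 = g(1.880000) = 2.269787
x_2 = g(2.269787) = 2.236318
x_3 = g(2.236318) = 2.236068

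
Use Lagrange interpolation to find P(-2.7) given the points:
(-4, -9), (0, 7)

Lagrange interpolation formula:
P(x) = Σ yᵢ × Lᵢ(x)
where Lᵢ(x) = Π_{j≠i} (x - xⱼ)/(xᵢ - xⱼ)

L_0(-2.7) = (-2.7 - 0)/(-4 - 0) = 0.675000
L_1(-2.7) = (-2.7 - (-4))/(0 - (-4)) = 0.325000

P(-2.7) = (-9)×L_0(-2.7) + 7×L_1(-2.7)
P(-2.7) = -3.800000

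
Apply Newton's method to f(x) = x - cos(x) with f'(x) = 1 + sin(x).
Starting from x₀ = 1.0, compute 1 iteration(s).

f(x) = x - cos(x)
f'(x) = 1 + sin(x)
x₀ = 1.0

Newton-Raphson formula: x_{n+1} = x_n - f(x_n)/f'(x_n)

Iteration 1:
  f(1.000000) = 0.459698
  f'(1.000000) = 1.841471
  x_1 = 1.000000 - 0.459698/1.841471 = 0.750364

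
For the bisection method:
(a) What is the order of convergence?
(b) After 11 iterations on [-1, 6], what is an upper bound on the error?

(a) Bisection has linear (order 1) convergence; the error is halved each step.

(b) Error bound = (b-a)/2^n = (6 - (-1))/2^{11}
    = 7/2^{11}

(a) 1 (linear); (b) error ≤ 3.42e-03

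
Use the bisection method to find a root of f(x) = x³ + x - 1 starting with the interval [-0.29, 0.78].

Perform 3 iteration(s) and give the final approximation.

f(x) = x³ + x - 1
Initial interval: [-0.29, 0.78]

Iteration 1:
  c_1 = (-0.290000 + 0.780000)/2 = 0.245000
  f(c_1) = f(0.245000) = -0.740294
  f(a) × f(c) ≥ 0, new interval: [0.245000, 0.780000]
Iteration 2:
  c_2 = (0.245000 + 0.780000)/2 = 0.512500
  f(c_2) = f(0.512500) = -0.352889
  f(a) × f(c) ≥ 0, new interval: [0.512500, 0.780000]
Iteration 3:
  c_3 = (0.512500 + 0.780000)/2 = 0.646250
  f(c_3) = f(0.646250) = -0.083851
  f(a) × f(c) ≥ 0, new interval: [0.646250, 0.780000]

After 3 iteration(s), the approximation is c_3 = 0.646250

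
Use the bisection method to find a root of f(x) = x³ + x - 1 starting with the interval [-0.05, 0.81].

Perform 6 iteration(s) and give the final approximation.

f(x) = x³ + x - 1
Initial interval: [-0.05, 0.81]

Iteration 1:
  c_1 = (-0.050000 + 0.810000)/2 = 0.380000
  f(c_1) = f(0.380000) = -0.565128
  f(a) × f(c) ≥ 0, new interval: [0.380000, 0.810000]
Iteration 2:
  c_2 = (0.380000 + 0.810000)/2 = 0.595000
  f(c_2) = f(0.595000) = -0.194355
  f(a) × f(c) ≥ 0, new interval: [0.595000, 0.810000]
Iteration 3:
  c_3 = (0.595000 + 0.810000)/2 = 0.702500
  f(c_3) = f(0.702500) = 0.049188
  f(a) × f(c) < 0, new interval: [0.595000, 0.702500]
Iteration 4:
  c_4 = (0.595000 + 0.702500)/2 = 0.648750
  f(c_4) = f(0.648750) = -0.078206
  f(a) × f(c) ≥ 0, new interval: [0.648750, 0.702500]
Iteration 5:
  c_5 = (0.648750 + 0.702500)/2 = 0.675625
  f(c_5) = f(0.675625) = -0.015973
  f(a) × f(c) ≥ 0, new interval: [0.675625, 0.702500]
Iteration 6:
  c_6 = (0.675625 + 0.702500)/2 = 0.689062
  f(c_6) = f(0.689062) = 0.016234
  f(a) × f(c) < 0, new interval: [0.675625, 0.689062]

After 6 iteration(s), the approximation is c_6 = 0.689062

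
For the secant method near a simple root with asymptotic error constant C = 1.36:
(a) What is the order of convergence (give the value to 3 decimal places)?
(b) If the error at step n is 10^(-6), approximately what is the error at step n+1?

(a) Secant method has superlinear convergence with order φ = (1+√5)/2 ≈ 1.618.
    This means |e_{n+1}| ≈ C|e_n|^1.618.

(b) With |e_n| = 10^(-6) and C = 1.36:
    |e_{n+1}| ≈ 1.36 × (10^(-6))^1.618 = 1.36 × 10^(-9.71)

(a) ≈ 1.618 (golden ratio); (b) |e_{n+1}| ≈ 2.663e-10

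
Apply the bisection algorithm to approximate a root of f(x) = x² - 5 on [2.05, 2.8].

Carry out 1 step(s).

f(x) = x² - 5
Initial interval: [2.05, 2.8]

Iteration 1:
  c_1 = (2.050000 + 2.800000)/2 = 2.425000
  f(c_1) = f(2.425000) = 0.880625
  f(a) × f(c) < 0, new interval: [2.050000, 2.425000]

After 1 iteration(s), the approximation is c_1 = 2.425000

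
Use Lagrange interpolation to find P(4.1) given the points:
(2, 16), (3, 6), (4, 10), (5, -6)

Lagrange interpolation formula:
P(x) = Σ yᵢ × Lᵢ(x)
where Lᵢ(x) = Π_{j≠i} (x - xⱼ)/(xᵢ - xⱼ)

L_0(4.1) = (4.1 - 3)/(2 - 3) × (4.1 - 4)/(2 - 4) × (4.1 - 5)/(2 - 5) = 0.016500
L_1(4.1) = (4.1 - 2)/(3 - 2) × (4.1 - 4)/(3 - 4) × (4.1 - 5)/(3 - 5) = -0.094500
L_2(4.1) = (4.1 - 2)/(4 - 2) × (4.1 - 3)/(4 - 3) × (4.1 - 5)/(4 - 5) = 1.039500
L_3(4.1) = (4.1 - 2)/(5 - 2) × (4.1 - 3)/(5 - 3) × (4.1 - 4)/(5 - 4) = 0.038500

P(4.1) = 16×L_0(4.1) + 6×L_1(4.1) + 10×L_2(4.1) + (-6)×L_3(4.1)
P(4.1) = 9.861000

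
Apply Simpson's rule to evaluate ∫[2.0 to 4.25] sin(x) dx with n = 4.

f(x) = sin(x)
a = 2.0, b = 4.25, n = 4
h = (b - a)/n = 0.562500

Simpson's rule: (h/3)[f(x₀) + 4f(x₁) + 2f(x₂) + ... + f(xₙ)]

x_0 = 2.0000, f(x_0) = 0.909297, coefficient = 1
x_1 = 2.5625, f(x_1) = 0.547265, coefficient = 4
x_2 = 3.1250, f(x_2) = 0.016592, coefficient = 2
x_3 = 3.6875, f(x_3) = -0.519194, coefficient = 4
x_4 = 4.2500, f(x_4) = -0.894989, coefficient = 1

I ≈ (0.562500/3) × 0.159776 = 0.029958
Exact value: 0.029941
Error: 0.000017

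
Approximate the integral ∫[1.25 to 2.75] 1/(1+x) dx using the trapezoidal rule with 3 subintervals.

f(x) = 1/(1+x)
a = 1.25, b = 2.75, n = 3
h = (b - a)/n = 0.500000

Trapezoidal rule: (h/2)[f(x₀) + 2f(x₁) + 2f(x₂) + ... + f(xₙ)]

x_0 = 1.2500, f(x_0) = 0.444444, coefficient = 1
x_1 = 1.7500, f(x_1) = 0.363636, coefficient = 2
x_2 = 2.2500, f(x_2) = 0.307692, coefficient = 2
x_3 = 2.7500, f(x_3) = 0.266667, coefficient = 1

I ≈ (0.500000/2) × 2.053768 = 0.513442
Exact value: 0.510826
Error: 0.002616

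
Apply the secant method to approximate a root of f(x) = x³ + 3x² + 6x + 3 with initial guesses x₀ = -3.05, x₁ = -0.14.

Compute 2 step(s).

f(x) = x³ + 3x² + 6x + 3
x₀ = -3.05, x₁ = -0.14

Secant formula: x_{n+1} = x_n - f(x_n)(x_n - x_{n-1})/(f(x_n) - f(x_{n-1}))

Iteration 1:
  f(-3.050000) = -15.765125
  f(-0.140000) = 2.216056
  x_2 = -0.140000 - 2.216056×(-0.140000 - (-3.050000))/(2.216056 - (-15.765125))
       = -0.498637
Iteration 2:
  f(-0.140000) = 2.216056
  f(-0.498637) = 0.630113
  x_3 = -0.498637 - 0.630113×(-0.498637 - (-0.140000))/(0.630113 - 2.216056)
       = -0.641128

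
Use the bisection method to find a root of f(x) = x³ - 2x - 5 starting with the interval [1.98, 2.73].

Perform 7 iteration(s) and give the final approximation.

f(x) = x³ - 2x - 5
Initial interval: [1.98, 2.73]

Iteration 1:
  c_1 = (1.980000 + 2.730000)/2 = 2.355000
  f(c_1) = f(2.355000) = 3.350889
  f(a) × f(c) < 0, new interval: [1.980000, 2.355000]
Iteration 2:
  c_2 = (1.980000 + 2.355000)/2 = 2.167500
  f(c_2) = f(2.167500) = 0.848037
  f(a) × f(c) < 0, new interval: [1.980000, 2.167500]
Iteration 3:
  c_3 = (1.980000 + 2.167500)/2 = 2.073750
  f(c_3) = f(2.073750) = -0.229464
  f(a) × f(c) ≥ 0, new interval: [2.073750, 2.167500]
Iteration 4:
  c_4 = (2.073750 + 2.167500)/2 = 2.120625
  f(c_4) = f(2.120625) = 0.295307
  f(a) × f(c) < 0, new interval: [2.073750, 2.120625]
Iteration 5:
  c_5 = (2.073750 + 2.120625)/2 = 2.097187
  f(c_5) = f(2.097187) = 0.029465
  f(a) × f(c) < 0, new interval: [2.073750, 2.097187]
Iteration 6:
  c_6 = (2.073750 + 2.097187)/2 = 2.085469
  f(c_6) = f(2.085469) = -0.100859
  f(a) × f(c) ≥ 0, new interval: [2.085469, 2.097187]
Iteration 7:
  c_7 = (2.085469 + 2.097187)/2 = 2.091328
  f(c_7) = f(2.091328) = -0.035912
  f(a) × f(c) ≥ 0, new interval: [2.091328, 2.097187]

After 7 iteration(s), the approximation is c_7 = 2.091328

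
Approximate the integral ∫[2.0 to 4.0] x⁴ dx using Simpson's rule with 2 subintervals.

f(x) = x⁴
a = 2.0, b = 4.0, n = 2
h = (b - a)/n = 1.000000

Simpson's rule: (h/3)[f(x₀) + 4f(x₁) + 2f(x₂) + ... + f(xₙ)]

x_0 = 2.0000, f(x_0) = 16.000000, coefficient = 1
x_1 = 3.0000, f(x_1) = 81.000000, coefficient = 4
x_2 = 4.0000, f(x_2) = 256.000000, coefficient = 1

I ≈ (1.000000/3) × 596.000000 = 198.666667
Exact value: 198.400000
Error: 0.266667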